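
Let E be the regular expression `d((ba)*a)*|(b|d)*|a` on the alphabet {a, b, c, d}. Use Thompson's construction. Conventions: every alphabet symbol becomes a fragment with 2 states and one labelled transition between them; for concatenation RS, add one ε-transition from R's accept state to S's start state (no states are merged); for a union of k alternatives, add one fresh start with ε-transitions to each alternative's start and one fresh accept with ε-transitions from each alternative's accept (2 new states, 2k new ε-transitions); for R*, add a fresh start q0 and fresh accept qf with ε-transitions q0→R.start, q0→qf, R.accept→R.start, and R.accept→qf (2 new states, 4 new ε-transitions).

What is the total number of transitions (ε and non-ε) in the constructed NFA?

32

By structural recursion:
Each of the 7 symbol leaves contributes 1 transition (1 symbol, 0 ε).
  ba → 3 transitions (2 symbol, 1 ε)
  (ba)* → 7 transitions (2 symbol, 5 ε)
  (ba)*a → 9 transitions (3 symbol, 6 ε)
  ((ba)*a)* → 13 transitions (3 symbol, 10 ε)
  d((ba)*a)* → 15 transitions (4 symbol, 11 ε)
  b|d → 6 transitions (2 symbol, 4 ε)
  (b|d)* → 10 transitions (2 symbol, 8 ε)
  d((ba)*a)*|(b|d)*|a → 32 transitions (7 symbol, 25 ε)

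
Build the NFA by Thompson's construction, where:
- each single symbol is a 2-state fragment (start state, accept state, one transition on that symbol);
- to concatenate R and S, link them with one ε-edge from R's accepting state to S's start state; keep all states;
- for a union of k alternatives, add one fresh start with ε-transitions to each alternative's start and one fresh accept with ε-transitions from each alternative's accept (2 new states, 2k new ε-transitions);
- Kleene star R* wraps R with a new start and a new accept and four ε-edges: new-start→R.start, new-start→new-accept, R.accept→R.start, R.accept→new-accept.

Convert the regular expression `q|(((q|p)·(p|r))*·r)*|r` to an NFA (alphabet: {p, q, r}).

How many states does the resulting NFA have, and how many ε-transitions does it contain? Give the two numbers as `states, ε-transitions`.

24, 24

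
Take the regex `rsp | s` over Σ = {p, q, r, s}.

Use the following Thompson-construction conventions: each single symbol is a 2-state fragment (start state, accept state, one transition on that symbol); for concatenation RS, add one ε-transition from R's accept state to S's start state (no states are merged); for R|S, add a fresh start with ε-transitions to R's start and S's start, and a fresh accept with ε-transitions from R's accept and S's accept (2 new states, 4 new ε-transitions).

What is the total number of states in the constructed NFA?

By structural recursion:
Each of the 4 symbol leaves contributes a 2-state fragment.
  rsp = 6 states
  rsp | s = 10 states

10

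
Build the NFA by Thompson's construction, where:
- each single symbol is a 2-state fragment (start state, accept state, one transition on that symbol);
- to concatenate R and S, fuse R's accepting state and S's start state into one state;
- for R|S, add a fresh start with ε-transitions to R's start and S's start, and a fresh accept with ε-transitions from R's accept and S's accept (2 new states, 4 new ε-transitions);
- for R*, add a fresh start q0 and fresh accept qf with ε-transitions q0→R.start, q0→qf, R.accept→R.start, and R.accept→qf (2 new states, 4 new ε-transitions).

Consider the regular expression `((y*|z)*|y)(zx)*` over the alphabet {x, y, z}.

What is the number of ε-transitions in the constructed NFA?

20

Per subexpression:
Each of the 5 symbol leaves contributes 0 ε-transitions.
  y* : 4 ε-transitions
  y*|z : 8 ε-transitions
  (y*|z)* : 12 ε-transitions
  (y*|z)*|y : 16 ε-transitions
  zx : 0 ε-transitions
  (zx)* : 4 ε-transitions
  ((y*|z)*|y)(zx)* : 20 ε-transitions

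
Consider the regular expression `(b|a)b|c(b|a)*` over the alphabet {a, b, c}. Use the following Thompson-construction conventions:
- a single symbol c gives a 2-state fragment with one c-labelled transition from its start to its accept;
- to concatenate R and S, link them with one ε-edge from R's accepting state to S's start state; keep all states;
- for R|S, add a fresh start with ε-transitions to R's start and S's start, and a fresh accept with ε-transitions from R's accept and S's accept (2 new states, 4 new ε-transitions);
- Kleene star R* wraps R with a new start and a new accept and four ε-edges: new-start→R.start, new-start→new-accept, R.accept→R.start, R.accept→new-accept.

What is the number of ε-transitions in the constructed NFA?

18

Recursing over subexpressions:
Each of the 6 symbol leaves contributes 0 ε-transitions.
  b|a — 4 ε-transitions
  (b|a)b — 5 ε-transitions
  b|a — 4 ε-transitions
  (b|a)* — 8 ε-transitions
  c(b|a)* — 9 ε-transitions
  (b|a)b|c(b|a)* — 18 ε-transitions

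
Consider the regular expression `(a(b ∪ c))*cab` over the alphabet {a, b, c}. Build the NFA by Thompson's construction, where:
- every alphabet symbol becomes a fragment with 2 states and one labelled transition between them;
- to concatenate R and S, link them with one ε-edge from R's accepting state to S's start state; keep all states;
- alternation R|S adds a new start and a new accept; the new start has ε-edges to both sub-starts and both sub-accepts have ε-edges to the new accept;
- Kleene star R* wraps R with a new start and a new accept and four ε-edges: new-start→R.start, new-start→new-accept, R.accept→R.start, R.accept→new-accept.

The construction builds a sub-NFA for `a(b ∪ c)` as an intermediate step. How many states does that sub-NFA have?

8

Fragment for `a(b ∪ c)`:
Each of the 3 symbol leaves contributes a 2-state fragment.
  b ∪ c : 6 states
  a(b ∪ c) : 8 states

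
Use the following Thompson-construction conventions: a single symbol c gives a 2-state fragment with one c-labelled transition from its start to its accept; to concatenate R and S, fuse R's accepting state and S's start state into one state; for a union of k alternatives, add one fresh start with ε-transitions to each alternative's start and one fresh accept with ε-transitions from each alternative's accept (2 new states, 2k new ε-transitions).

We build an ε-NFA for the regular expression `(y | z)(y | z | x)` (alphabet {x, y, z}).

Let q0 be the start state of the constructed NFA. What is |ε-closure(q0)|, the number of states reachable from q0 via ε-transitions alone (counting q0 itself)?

Work bottom-up. For each fragment F, track |ε-closure(F.start)| and whether F's accept lies in that closure (i.e. whether F accepts ε). A single-symbol fragment has closure size 1 and does not accept ε.
  y | z : |ε-closure| = 1 + 1 + 1 = 3 (the new accept is not ε-reachable since no branch accepts ε)
  y | z | x : |ε-closure| = 1 + 1 + 1 + 1 = 4 (the new accept is not ε-reachable since no branch accepts ε)
  (y | z)(y | z | x) : same as the first factor's closure: |ε-closure| = 3

3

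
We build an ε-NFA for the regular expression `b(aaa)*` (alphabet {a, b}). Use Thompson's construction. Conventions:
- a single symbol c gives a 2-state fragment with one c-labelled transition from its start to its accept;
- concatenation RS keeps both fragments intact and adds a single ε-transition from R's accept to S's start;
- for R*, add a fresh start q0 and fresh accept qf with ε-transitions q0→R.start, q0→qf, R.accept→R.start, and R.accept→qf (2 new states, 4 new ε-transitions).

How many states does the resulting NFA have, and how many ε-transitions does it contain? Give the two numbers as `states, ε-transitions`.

10, 7

By structural recursion:
Each of the 4 symbol leaves contributes 2 states and 0 ε-transitions.
  aaa → 6 states, 2 ε-transitions
  (aaa)* → 8 states, 6 ε-transitions
  b(aaa)* → 10 states, 7 ε-transitions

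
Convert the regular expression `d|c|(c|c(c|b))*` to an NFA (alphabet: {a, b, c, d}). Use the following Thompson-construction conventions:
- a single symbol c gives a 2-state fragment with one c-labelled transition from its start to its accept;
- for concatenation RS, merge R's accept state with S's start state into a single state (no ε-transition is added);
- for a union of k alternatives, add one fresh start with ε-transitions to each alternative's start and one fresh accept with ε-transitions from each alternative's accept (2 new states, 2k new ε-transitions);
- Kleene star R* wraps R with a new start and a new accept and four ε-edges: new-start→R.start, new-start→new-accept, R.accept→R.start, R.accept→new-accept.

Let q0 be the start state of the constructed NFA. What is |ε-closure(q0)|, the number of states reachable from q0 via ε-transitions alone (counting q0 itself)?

Compute the ε-closure size of each fragment's start state recursively; a symbol fragment's start has no outgoing ε-edge, so its closure is just itself (size 1).
  c|b : new start ε-reaches every alternative's start; none of them accept ε, so the new accept is not reached: C = 1 + 1 + 1 = 3
  c(c|b) : C equals the left operand's closure size = 1 (its accept is not ε-reachable, so the closure stops there)
  c|c(c|b) : new start ε-reaches every alternative's start; none of them accept ε, so the new accept is not reached: C = 1 + 1 + 1 = 3
  (c|c(c|b))* : new start has ε-edges to the inner start and to the new accept, so C = 2 + 3 = 5
  d|c|(c|c(c|b))* : C = 1 (new start) + (1 + 1 + 5) + 1 (new accept, since some branch ε-reaches its own accept) = 9

9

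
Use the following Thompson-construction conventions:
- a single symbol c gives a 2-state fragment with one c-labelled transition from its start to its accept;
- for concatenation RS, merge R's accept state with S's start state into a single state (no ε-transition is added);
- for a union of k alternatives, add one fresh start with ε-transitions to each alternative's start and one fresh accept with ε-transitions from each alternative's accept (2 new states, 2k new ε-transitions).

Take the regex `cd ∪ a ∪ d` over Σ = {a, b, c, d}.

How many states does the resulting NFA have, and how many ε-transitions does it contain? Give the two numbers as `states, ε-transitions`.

9, 6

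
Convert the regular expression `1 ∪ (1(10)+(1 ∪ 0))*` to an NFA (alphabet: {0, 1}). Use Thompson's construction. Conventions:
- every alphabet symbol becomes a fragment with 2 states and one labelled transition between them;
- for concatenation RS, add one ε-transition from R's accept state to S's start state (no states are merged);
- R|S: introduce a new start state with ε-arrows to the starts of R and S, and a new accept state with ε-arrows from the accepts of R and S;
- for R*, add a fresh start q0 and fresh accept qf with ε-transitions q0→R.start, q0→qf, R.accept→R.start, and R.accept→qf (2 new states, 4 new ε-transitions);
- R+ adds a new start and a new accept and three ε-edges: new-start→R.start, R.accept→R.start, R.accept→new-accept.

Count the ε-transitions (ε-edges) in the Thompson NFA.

Building bottom-up:
Each of the 6 symbol leaves contributes 0 ε-transitions.
  10 : 1 ε-transition
  (10)+ : 4 ε-transitions
  1 ∪ 0 : 4 ε-transitions
  1(10)+(1 ∪ 0) : 10 ε-transitions
  (1(10)+(1 ∪ 0))* : 14 ε-transitions
  1 ∪ (1(10)+(1 ∪ 0))* : 18 ε-transitions

18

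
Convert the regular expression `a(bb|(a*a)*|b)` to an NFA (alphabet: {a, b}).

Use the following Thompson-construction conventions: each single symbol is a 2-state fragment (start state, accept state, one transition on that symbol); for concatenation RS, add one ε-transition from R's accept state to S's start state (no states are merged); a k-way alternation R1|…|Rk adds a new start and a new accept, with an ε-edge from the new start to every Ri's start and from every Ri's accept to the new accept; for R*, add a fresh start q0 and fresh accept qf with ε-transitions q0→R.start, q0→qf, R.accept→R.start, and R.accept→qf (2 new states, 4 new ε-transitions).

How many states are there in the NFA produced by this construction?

Bottom-up over the parse tree:
Each of the 6 symbol leaves contributes a 2-state fragment.
  bb = 4 states
  a* = 4 states
  a*a = 6 states
  (a*a)* = 8 states
  bb|(a*a)*|b = 16 states
  a(bb|(a*a)*|b) = 18 states

18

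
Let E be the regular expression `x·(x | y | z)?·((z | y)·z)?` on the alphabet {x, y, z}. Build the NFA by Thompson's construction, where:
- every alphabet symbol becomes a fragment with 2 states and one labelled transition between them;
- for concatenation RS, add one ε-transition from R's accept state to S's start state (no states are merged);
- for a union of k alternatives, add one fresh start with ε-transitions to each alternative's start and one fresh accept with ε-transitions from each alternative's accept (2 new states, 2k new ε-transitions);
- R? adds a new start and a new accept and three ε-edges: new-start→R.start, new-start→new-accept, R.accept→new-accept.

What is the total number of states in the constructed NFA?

By structural recursion:
Each of the 7 symbol leaves contributes a 2-state fragment.
  x | y | z — 8 states
  (x | y | z)? — 10 states
  z | y — 6 states
  (z | y)·z — 8 states
  ((z | y)·z)? — 10 states
  x·(x | y | z)?·((z | y)·z)? — 22 states

22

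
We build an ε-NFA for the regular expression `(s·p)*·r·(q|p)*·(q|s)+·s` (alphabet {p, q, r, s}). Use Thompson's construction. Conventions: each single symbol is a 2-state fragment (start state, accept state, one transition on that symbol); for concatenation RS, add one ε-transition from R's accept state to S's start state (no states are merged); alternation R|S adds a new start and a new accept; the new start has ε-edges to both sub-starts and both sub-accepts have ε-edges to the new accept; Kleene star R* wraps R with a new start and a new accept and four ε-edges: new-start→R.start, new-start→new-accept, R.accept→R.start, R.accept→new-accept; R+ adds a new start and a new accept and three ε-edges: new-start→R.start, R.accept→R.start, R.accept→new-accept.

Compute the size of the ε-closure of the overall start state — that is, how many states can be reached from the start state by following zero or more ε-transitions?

Compute the ε-closure size of each fragment's start state recursively; a symbol fragment's start has no outgoing ε-edge, so its closure is just itself (size 1).
  s·p : same as the first factor's closure: |closure| = 1
  (s·p)* : the star's fresh start ε-reaches both the body's start and the fresh accept: |closure| = 2 + 1 = 3
  q|p : new start ε-reaches every alternative's start; none of them accept ε, so the new accept is not reached: |closure| = 1 + 1 + 1 = 3
  (q|p)* : the star's fresh start ε-reaches both the body's start and the fresh accept: |closure| = 2 + 3 = 5
  q|s : |closure| = 1 + 1 + 1 = 3 (the new accept is not ε-reachable since no branch accepts ε)
  (q|s)+ : |closure| = 1 + 3 = 4 (the body doesn't accept ε, so the new accept is not reached)
  (s·p)*·r·(q|p)*·(q|s)+·s : the left operand accepts ε, so the closure extends into the next operand (via the concat ε-link); |closure| = 3 + 1 = 4

4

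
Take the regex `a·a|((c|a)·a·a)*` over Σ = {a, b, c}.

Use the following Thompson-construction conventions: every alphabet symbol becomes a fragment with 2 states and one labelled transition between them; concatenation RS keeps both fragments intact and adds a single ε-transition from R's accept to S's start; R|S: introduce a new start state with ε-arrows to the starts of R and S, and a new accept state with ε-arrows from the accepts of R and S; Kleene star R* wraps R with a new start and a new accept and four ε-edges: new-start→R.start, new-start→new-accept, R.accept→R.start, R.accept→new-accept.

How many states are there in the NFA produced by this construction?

18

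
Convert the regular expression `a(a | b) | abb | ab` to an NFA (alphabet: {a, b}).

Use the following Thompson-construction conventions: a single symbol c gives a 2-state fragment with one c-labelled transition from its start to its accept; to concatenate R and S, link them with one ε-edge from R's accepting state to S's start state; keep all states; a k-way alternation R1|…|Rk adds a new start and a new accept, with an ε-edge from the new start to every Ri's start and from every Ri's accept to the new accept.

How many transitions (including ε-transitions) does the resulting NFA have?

Per subexpression:
Each of the 8 symbol leaves contributes 1 transition (1 symbol, 0 ε).
  a | b → 6 transitions (2 symbol, 4 ε)
  a(a | b) → 8 transitions (3 symbol, 5 ε)
  abb → 5 transitions (3 symbol, 2 ε)
  ab → 3 transitions (2 symbol, 1 ε)
  a(a | b) | abb | ab → 22 transitions (8 symbol, 14 ε)

22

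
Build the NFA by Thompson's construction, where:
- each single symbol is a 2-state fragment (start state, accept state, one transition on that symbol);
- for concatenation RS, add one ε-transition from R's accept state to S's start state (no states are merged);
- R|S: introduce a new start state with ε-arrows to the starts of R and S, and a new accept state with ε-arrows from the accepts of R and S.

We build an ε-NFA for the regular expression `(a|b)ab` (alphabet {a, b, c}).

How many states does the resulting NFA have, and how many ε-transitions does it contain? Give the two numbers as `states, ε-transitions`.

10, 6

Building bottom-up:
Each of the 4 symbol leaves contributes 2 states and 0 ε-transitions.
  a|b — 6 states, 4 ε-transitions
  (a|b)ab — 10 states, 6 ε-transitions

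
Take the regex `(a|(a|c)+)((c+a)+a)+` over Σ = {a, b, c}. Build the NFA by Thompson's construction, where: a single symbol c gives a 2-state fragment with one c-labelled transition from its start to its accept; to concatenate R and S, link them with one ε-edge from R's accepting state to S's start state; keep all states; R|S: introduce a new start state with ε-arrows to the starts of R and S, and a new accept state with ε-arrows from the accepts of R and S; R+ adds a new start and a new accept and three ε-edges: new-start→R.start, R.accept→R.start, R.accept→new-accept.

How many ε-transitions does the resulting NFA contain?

Bottom-up over the parse tree:
Each of the 6 symbol leaves contributes 0 ε-transitions.
  a|c = 4 ε-transitions
  (a|c)+ = 7 ε-transitions
  a|(a|c)+ = 11 ε-transitions
  c+ = 3 ε-transitions
  c+a = 4 ε-transitions
  (c+a)+ = 7 ε-transitions
  (c+a)+a = 8 ε-transitions
  ((c+a)+a)+ = 11 ε-transitions
  (a|(a|c)+)((c+a)+a)+ = 23 ε-transitions

23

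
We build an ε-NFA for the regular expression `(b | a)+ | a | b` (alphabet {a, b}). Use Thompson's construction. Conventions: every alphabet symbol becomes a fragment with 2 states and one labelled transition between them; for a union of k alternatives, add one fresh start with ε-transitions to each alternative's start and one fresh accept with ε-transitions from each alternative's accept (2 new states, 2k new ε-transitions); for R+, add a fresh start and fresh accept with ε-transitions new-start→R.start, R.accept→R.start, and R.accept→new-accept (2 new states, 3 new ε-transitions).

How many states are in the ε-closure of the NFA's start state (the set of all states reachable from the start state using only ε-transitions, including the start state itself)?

7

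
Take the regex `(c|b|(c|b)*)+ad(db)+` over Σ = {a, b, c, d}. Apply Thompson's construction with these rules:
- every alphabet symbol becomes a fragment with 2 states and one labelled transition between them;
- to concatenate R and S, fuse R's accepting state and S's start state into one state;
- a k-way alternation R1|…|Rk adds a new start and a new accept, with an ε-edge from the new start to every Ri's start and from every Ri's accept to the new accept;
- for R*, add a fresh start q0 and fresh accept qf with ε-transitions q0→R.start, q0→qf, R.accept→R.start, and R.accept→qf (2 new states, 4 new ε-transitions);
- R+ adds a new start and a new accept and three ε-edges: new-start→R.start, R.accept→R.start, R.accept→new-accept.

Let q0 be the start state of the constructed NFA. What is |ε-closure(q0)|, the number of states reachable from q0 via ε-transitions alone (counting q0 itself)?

Compute the ε-closure size of each fragment's start state recursively; a symbol fragment's start has no outgoing ε-edge, so its closure is just itself (size 1).
  c|b → |ε-closure| = 1 + 1 + 1 = 3 (the new accept is not ε-reachable since no branch accepts ε)
  (c|b)* → new start has ε-edges to the inner start and to the new accept, so |ε-closure| = 2 + 3 = 5
  c|b|(c|b)* → |ε-closure| = 1 (new start) + (1 + 1 + 5) + 1 (new accept, since some branch ε-reaches its own accept) = 9
  (c|b|(c|b)*)+ → new start ε-reaches the body's start; the body's accept is ε-reachable, so the new accept is too: |ε-closure| = 1 + 9 + 1 = 11
  db → same as the first factor's closure: |ε-closure| = 1
  (db)+ → new start ε-reaches only the body's start; the new accept needs a symbol first: |ε-closure| = 1 + 1 = 2
  (c|b|(c|b)*)+ad(db)+ → the left operand accepts ε, so the closure extends into the next operand (the shared merged state is already counted); |ε-closure| = 11 + (1−1) = 11

11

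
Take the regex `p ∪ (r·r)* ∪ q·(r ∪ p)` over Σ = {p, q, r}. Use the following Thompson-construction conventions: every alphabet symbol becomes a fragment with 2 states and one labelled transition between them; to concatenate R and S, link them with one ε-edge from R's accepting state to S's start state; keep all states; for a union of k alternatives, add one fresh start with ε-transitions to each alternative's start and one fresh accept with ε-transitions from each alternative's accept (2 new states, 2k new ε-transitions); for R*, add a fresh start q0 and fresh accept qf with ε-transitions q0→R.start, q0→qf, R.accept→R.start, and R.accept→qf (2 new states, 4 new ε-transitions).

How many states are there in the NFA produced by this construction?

Per subexpression:
Each of the 6 symbol leaves contributes a 2-state fragment.
  r·r — 4 states
  (r·r)* — 6 states
  r ∪ p — 6 states
  q·(r ∪ p) — 8 states
  p ∪ (r·r)* ∪ q·(r ∪ p) — 18 states

18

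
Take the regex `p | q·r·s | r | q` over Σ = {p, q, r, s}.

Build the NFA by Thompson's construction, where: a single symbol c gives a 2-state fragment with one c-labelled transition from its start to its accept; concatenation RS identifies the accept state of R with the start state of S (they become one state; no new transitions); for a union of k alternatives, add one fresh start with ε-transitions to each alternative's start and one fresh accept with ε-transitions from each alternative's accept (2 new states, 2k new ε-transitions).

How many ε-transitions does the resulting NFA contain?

8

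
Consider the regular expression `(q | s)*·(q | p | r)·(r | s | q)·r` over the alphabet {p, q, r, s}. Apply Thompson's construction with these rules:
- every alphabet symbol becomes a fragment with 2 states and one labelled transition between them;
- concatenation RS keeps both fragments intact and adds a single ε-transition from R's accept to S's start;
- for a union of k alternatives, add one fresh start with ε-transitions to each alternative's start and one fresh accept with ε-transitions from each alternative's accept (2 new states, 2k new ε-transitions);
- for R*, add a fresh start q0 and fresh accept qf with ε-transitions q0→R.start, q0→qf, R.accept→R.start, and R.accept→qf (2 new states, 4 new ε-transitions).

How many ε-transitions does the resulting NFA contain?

23

Recursing over subexpressions:
Each of the 9 symbol leaves contributes 0 ε-transitions.
  q | s → 4 ε-transitions
  (q | s)* → 8 ε-transitions
  q | p | r → 6 ε-transitions
  r | s | q → 6 ε-transitions
  (q | s)*·(q | p | r)·(r | s | q)·r → 23 ε-transitions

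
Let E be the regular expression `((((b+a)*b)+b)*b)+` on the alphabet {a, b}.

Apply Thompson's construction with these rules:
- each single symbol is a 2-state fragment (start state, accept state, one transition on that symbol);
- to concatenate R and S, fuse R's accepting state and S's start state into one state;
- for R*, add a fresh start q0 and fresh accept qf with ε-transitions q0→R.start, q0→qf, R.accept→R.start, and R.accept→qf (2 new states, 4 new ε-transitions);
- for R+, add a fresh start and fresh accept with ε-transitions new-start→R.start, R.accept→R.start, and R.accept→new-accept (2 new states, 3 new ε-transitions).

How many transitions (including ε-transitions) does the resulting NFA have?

22

Per subexpression:
Each of the 5 symbol leaves contributes 1 transition (1 symbol, 0 ε).
  b+ → 4 transitions (1 symbol, 3 ε)
  b+a → 5 transitions (2 symbol, 3 ε)
  (b+a)* → 9 transitions (2 symbol, 7 ε)
  (b+a)*b → 10 transitions (3 symbol, 7 ε)
  ((b+a)*b)+ → 13 transitions (3 symbol, 10 ε)
  ((b+a)*b)+b → 14 transitions (4 symbol, 10 ε)
  (((b+a)*b)+b)* → 18 transitions (4 symbol, 14 ε)
  (((b+a)*b)+b)*b → 19 transitions (5 symbol, 14 ε)
  ((((b+a)*b)+b)*b)+ → 22 transitions (5 symbol, 17 ε)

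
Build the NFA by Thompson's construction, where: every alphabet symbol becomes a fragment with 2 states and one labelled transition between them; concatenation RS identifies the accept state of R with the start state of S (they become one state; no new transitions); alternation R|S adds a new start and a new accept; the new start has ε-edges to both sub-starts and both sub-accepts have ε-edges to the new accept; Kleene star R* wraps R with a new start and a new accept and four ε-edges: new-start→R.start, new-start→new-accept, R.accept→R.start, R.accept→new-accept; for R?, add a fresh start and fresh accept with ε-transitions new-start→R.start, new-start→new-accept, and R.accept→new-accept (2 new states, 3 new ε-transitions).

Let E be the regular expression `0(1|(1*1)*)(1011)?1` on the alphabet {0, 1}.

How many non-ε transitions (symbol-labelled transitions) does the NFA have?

9

By structural recursion:
Each of the 9 symbol leaves contributes exactly 1 symbol transition.
  1* : 1 symbol transition
  1*1 : 2 symbol transitions
  (1*1)* : 2 symbol transitions
  1|(1*1)* : 3 symbol transitions
  1011 : 4 symbol transitions
  (1011)? : 4 symbol transitions
  0(1|(1*1)*)(1011)?1 : 9 symbol transitions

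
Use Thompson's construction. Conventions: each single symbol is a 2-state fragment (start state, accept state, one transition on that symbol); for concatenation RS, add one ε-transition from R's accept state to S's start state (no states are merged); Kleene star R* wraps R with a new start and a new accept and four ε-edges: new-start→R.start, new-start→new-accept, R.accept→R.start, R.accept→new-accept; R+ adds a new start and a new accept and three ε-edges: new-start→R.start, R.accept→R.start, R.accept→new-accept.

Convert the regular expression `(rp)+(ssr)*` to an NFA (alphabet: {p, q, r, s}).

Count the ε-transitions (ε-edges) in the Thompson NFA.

11

Building bottom-up:
Each of the 5 symbol leaves contributes 0 ε-transitions.
  rp = 1 ε-transition
  (rp)+ = 4 ε-transitions
  ssr = 2 ε-transitions
  (ssr)* = 6 ε-transitions
  (rp)+(ssr)* = 11 ε-transitions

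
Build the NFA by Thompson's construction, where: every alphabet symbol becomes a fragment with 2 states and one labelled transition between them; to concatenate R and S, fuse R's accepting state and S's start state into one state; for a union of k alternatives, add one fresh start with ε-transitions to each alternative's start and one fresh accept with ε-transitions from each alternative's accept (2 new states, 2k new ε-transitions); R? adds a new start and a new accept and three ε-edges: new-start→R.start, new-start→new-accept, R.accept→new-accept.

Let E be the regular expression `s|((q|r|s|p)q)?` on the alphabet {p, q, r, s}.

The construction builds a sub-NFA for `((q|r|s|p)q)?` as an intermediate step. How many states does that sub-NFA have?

Fragment for `((q|r|s|p)q)?`:
Each of the 5 symbol leaves contributes a 2-state fragment.
  q|r|s|p : 10 states
  (q|r|s|p)q : 11 states
  ((q|r|s|p)q)? : 13 states

13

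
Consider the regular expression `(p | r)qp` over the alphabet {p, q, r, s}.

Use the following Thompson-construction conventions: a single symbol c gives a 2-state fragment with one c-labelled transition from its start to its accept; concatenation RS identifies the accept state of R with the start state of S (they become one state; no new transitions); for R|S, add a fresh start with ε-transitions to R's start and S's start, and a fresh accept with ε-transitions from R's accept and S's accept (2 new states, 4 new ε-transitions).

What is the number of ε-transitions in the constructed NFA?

4

Bottom-up over the parse tree:
Each of the 4 symbol leaves contributes 0 ε-transitions.
  p | r = 4 ε-transitions
  (p | r)qp = 4 ε-transitions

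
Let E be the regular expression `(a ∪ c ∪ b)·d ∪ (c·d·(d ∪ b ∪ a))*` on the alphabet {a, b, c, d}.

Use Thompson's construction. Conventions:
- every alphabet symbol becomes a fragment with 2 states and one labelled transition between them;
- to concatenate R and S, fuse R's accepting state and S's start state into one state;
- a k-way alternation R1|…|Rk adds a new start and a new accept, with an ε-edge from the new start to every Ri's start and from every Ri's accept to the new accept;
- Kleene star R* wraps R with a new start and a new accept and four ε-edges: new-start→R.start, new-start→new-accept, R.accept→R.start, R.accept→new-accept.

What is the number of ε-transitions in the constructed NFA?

20

Recursing over subexpressions:
Each of the 9 symbol leaves contributes 0 ε-transitions.
  a ∪ c ∪ b : 6 ε-transitions
  (a ∪ c ∪ b)·d : 6 ε-transitions
  d ∪ b ∪ a : 6 ε-transitions
  c·d·(d ∪ b ∪ a) : 6 ε-transitions
  (c·d·(d ∪ b ∪ a))* : 10 ε-transitions
  (a ∪ c ∪ b)·d ∪ (c·d·(d ∪ b ∪ a))* : 20 ε-transitions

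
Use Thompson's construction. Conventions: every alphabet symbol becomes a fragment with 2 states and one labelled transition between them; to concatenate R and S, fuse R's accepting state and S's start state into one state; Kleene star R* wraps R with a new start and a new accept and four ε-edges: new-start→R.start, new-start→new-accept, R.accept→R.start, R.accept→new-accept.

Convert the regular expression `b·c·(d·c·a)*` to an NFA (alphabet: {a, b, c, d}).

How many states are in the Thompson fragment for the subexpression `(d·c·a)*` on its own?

6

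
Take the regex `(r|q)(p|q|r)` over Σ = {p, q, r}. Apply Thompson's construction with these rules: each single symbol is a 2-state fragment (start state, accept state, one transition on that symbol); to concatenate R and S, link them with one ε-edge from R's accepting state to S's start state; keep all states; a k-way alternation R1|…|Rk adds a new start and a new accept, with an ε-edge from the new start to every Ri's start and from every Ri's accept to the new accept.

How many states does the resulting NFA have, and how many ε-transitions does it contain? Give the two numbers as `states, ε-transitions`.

14, 11

By structural recursion:
Each of the 5 symbol leaves contributes 2 states and 0 ε-transitions.
  r|q — 6 states, 4 ε-transitions
  p|q|r — 8 states, 6 ε-transitions
  (r|q)(p|q|r) — 14 states, 11 ε-transitions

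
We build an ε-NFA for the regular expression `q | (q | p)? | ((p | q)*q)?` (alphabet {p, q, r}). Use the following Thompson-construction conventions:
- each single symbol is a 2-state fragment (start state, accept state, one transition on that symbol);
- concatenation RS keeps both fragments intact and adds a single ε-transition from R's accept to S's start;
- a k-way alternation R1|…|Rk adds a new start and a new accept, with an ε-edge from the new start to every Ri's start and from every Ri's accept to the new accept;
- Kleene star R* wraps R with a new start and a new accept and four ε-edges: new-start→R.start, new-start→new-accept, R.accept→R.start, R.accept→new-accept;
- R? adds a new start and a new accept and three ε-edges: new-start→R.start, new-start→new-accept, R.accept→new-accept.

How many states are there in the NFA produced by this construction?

24

Bottom-up over the parse tree:
Each of the 6 symbol leaves contributes a 2-state fragment.
  q | p = 6 states
  (q | p)? = 8 states
  p | q = 6 states
  (p | q)* = 8 states
  (p | q)*q = 10 states
  ((p | q)*q)? = 12 states
  q | (q | p)? | ((p | q)*q)? = 24 states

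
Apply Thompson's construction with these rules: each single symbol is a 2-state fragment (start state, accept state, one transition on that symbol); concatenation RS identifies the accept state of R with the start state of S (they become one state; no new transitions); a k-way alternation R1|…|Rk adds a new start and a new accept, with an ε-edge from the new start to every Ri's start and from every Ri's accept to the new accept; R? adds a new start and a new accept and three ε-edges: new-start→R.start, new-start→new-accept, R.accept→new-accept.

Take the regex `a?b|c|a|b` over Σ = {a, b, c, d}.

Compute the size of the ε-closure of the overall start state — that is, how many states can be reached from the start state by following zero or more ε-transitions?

Compute the ε-closure size of each fragment's start state recursively; a symbol fragment's start has no outgoing ε-edge, so its closure is just itself (size 1).
  a? : new start has ε-edges to the inner start and to the new accept, so C = 2 + 1 = 3
  a?b : C = 3 + (1−1) = 3 (closure spills across the concat boundary because the left factor accepts ε)
  a?b|c|a|b : new start ε-reaches every alternative's start; none of them accept ε, so the new accept is not reached: C = 1 + 3 + 1 + 1 + 1 = 7

7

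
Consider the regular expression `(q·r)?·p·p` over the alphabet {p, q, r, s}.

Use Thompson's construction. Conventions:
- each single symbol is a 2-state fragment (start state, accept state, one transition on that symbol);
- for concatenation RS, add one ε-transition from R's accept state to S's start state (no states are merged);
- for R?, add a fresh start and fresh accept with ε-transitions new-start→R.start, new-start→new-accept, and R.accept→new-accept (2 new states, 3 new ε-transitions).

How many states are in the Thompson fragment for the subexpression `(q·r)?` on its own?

6

Fragment for `(q·r)?`:
Each of the 2 symbol leaves contributes a 2-state fragment.
  q·r : 4 states
  (q·r)? : 6 states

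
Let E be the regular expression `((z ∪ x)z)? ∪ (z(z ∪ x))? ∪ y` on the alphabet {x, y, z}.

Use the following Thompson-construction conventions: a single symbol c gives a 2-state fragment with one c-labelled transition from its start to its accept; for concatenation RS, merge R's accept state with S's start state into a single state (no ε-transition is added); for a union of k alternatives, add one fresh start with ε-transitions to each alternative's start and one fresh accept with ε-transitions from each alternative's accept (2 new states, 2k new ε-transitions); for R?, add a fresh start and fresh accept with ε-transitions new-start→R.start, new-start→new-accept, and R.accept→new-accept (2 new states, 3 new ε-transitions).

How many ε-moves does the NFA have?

Bottom-up over the parse tree:
Each of the 7 symbol leaves contributes 0 ε-transitions.
  z ∪ x : 4 ε-transitions
  (z ∪ x)z : 4 ε-transitions
  ((z ∪ x)z)? : 7 ε-transitions
  z ∪ x : 4 ε-transitions
  z(z ∪ x) : 4 ε-transitions
  (z(z ∪ x))? : 7 ε-transitions
  ((z ∪ x)z)? ∪ (z(z ∪ x))? ∪ y : 20 ε-transitions

20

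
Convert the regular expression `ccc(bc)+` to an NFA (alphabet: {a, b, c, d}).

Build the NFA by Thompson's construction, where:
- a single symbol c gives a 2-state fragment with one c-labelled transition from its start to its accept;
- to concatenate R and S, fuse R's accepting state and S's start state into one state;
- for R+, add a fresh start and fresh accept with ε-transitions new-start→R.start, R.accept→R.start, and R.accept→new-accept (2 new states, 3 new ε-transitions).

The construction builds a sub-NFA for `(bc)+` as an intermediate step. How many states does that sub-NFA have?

Fragment for `(bc)+`:
Each of the 2 symbol leaves contributes a 2-state fragment.
  bc = 3 states
  (bc)+ = 5 states

5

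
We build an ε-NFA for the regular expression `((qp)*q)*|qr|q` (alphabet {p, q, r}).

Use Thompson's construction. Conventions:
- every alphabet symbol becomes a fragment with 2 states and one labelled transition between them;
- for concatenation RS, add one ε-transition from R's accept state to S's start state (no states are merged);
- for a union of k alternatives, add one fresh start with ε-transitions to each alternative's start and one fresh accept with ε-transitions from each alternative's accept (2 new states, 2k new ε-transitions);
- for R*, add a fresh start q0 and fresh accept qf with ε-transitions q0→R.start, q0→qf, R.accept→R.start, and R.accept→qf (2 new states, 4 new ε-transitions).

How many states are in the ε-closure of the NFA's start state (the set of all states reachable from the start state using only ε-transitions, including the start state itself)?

10

Work bottom-up. For each fragment F, track |ε-closure(F.start)| and whether F's accept lies in that closure (i.e. whether F accepts ε). A single-symbol fragment has closure size 1 and does not accept ε.
  qp : same as the first factor's closure: C = 1
  (qp)* : C = 1 (new start) + 1 (body) + 1 (new accept) = 3
  (qp)*q : the left operand accepts ε, so the closure extends into the next operand (via the concat ε-link); C = 3 + 1 = 4
  ((qp)*q)* : the star's fresh start ε-reaches both the body's start and the fresh accept: C = 2 + 4 = 6
  qr : C equals the left operand's closure size = 1 (its accept is not ε-reachable, so the closure stops there)
  ((qp)*q)*|qr|q : C = 1 (new start) + (6 + 1 + 1) + 1 (new accept, since some branch ε-reaches its own accept) = 10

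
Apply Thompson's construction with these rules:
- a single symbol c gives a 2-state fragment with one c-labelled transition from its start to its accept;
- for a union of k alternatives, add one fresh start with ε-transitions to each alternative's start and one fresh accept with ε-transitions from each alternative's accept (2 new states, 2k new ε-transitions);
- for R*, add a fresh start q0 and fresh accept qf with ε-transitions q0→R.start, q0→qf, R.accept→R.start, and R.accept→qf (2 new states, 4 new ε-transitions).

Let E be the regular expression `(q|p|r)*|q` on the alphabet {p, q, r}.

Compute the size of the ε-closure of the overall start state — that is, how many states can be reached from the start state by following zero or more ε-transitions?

Work bottom-up. For each fragment F, track |ε-closure(F.start)| and whether F's accept lies in that closure (i.e. whether F accepts ε). A single-symbol fragment has closure size 1 and does not accept ε.
  q|p|r → |ε-closure| = 1 + 1 + 1 + 1 = 4 (the new accept is not ε-reachable since no branch accepts ε)
  (q|p|r)* → |ε-closure| = 1 (new start) + 4 (body) + 1 (new accept) = 6
  (q|p|r)*|q → |ε-closure| = 1 (new start) + (6 + 1) + 1 (new accept, since some branch ε-reaches its own accept) = 9

9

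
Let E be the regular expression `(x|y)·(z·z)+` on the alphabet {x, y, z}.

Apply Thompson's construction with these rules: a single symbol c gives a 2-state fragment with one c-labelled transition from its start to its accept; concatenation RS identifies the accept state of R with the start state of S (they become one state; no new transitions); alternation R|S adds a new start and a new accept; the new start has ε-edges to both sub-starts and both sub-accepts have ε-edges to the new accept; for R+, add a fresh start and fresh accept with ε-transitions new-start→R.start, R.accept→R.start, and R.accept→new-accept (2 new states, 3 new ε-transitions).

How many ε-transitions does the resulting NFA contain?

7

Per subexpression:
Each of the 4 symbol leaves contributes 0 ε-transitions.
  x|y = 4 ε-transitions
  z·z = 0 ε-transitions
  (z·z)+ = 3 ε-transitions
  (x|y)·(z·z)+ = 7 ε-transitions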